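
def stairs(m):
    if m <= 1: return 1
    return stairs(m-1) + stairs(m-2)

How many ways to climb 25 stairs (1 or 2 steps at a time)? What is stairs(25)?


Building up from base cases:
stairs(0) = 1
stairs(1) = 1
stairs(2) = stairs(1) + stairs(0) = 1 + 1 = 2
stairs(3) = stairs(2) + stairs(1) = 2 + 1 = 3
stairs(4) = stairs(3) + stairs(2) = 3 + 2 = 5
stairs(5) = stairs(4) + stairs(3) = 5 + 3 = 8
stairs(6) = stairs(5) + stairs(4) = 8 + 5 = 13
stairs(7) = stairs(6) + stairs(5) = 13 + 8 = 21
stairs(8) = stairs(7) + stairs(6) = 21 + 13 = 34
stairs(9) = stairs(8) + stairs(7) = 34 + 21 = 55
stairs(10) = stairs(9) + stairs(8) = 55 + 34 = 89
stairs(11) = stairs(10) + stairs(9) = 89 + 55 = 144
stairs(12) = stairs(11) + stairs(10) = 144 + 89 = 233
stairs(13) = stairs(12) + stairs(11) = 233 + 144 = 377
stairs(14) = stairs(13) + stairs(12) = 377 + 233 = 610
stairs(15) = stairs(14) + stairs(13) = 610 + 377 = 987
stairs(16) = stairs(15) + stairs(14) = 987 + 610 = 1597
stairs(17) = stairs(16) + stairs(15) = 1597 + 987 = 2584
stairs(18) = stairs(17) + stairs(16) = 2584 + 1597 = 4181
stairs(19) = stairs(18) + stairs(17) = 4181 + 2584 = 6765
stairs(20) = stairs(19) + stairs(18) = 6765 + 4181 = 10946
stairs(21) = stairs(20) + stairs(19) = 10946 + 6765 = 17711
stairs(22) = stairs(21) + stairs(20) = 17711 + 10946 = 28657
stairs(23) = stairs(22) + stairs(21) = 28657 + 17711 = 46368
stairs(24) = stairs(23) + stairs(22) = 46368 + 28657 = 75025
stairs(25) = stairs(24) + stairs(23) = 75025 + 46368 = 121393

121393


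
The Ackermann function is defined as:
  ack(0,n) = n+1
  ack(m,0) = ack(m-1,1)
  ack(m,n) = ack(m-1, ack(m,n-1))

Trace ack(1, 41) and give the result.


ack(1, 41) = ack(0, ack(1, 40))
  ack(1, 40) = ack(0, ack(1, 39))
    ack(1, 39) = ack(0, ack(1, 38))
      ack(1, 38) = ack(0, ack(1, 37))
        ack(1, 37) = ack(0, ack(1, 36))
          ack(1, 36) = ack(0, ack(1, 35))
          ack(1, 35) = ack(0, ack(1, 34))
          ack(1, 34) = ack(0, ack(1, 33))
          ack(1, 33) = ack(0, ack(1, 32))
          ack(1, 32) = ack(0, ack(1, 31))
          ack(1, 31) = ack(0, ack(1, 30))
          ack(1, 30) = ack(0, ack(1, 29))
          ack(1, 29) = ack(0, ack(1, 28))
          ack(1, 28) = ack(0, ack(1, 27))
          ack(1, 27) = ack(0, ack(1, 26))
          ack(1, 26) = ack(0, ack(1, 25))
          ack(1, 25) = ack(0, ack(1, 24))
          ack(1, 24) = ack(0, ack(1, 23))
          ack(1, 23) = ack(0, ack(1, 22))
          ack(1, 22) = ack(0, ack(1, 21))
          ack(1, 21) = ack(0, ack(1, 20))
          ack(1, 20) = ack(0, ack(1, 19))
          ack(1, 19) = ack(0, ack(1, 18))
          ack(1, 18) = ack(0, ack(1, 17))
          ack(1, 17) = ack(0, ack(1, 16))
... (trace truncated)
Result: ack(1, 41) = 43

43


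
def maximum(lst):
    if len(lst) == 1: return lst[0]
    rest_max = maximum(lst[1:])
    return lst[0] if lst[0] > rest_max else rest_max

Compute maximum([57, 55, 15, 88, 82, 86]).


maximum([57, 55, 15, 88, 82, 86]): compare 57 with maximum([55, 15, 88, 82, 86])
maximum([55, 15, 88, 82, 86]): compare 55 with maximum([15, 88, 82, 86])
maximum([15, 88, 82, 86]): compare 15 with maximum([88, 82, 86])
maximum([88, 82, 86]): compare 88 with maximum([82, 86])
maximum([82, 86]): compare 82 with maximum([86])
maximum([86]) = 86  (base case)
Compare 82 with 86 -> 86
Compare 88 with 86 -> 88
Compare 15 with 88 -> 88
Compare 55 with 88 -> 88
Compare 57 with 88 -> 88

88


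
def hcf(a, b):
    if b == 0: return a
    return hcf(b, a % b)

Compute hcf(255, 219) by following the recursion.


hcf(255, 219) = hcf(219, 36)
hcf(219, 36) = hcf(36, 3)
hcf(36, 3) = hcf(3, 0)
hcf(3, 0) = 3  (base case)

3


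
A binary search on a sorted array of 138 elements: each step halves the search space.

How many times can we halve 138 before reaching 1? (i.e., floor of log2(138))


138 / 2 = 69
69 / 2 = 34
34 / 2 = 17
17 / 2 = 8
8 / 2 = 4
4 / 2 = 2
2 / 2 = 1
Reached 1 after 7 halvings

7


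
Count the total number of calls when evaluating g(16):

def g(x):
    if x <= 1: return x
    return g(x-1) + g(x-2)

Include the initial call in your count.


Let C(n) = total calls for g(n)
C(0) = 1, C(1) = 1
C(2) = 1 + C(1) + C(0) = 1 + 1 + 1 = 3
C(3) = 1 + C(2) + C(1) = 1 + 3 + 1 = 5
C(4) = 1 + C(3) + C(2) = 1 + 5 + 3 = 9
C(5) = 1 + C(4) + C(3) = 1 + 9 + 5 = 15
C(6) = 1 + C(5) + C(4) = 1 + 15 + 9 = 25
C(7) = 1 + C(6) + C(5) = 1 + 25 + 15 = 41
C(8) = 1 + C(7) + C(6) = 1 + 41 + 25 = 67
C(9) = 1 + C(8) + C(7) = 1 + 67 + 41 = 109
C(10) = 1 + C(9) + C(8) = 1 + 109 + 67 = 177
C(11) = 1 + C(10) + C(9) = 1 + 177 + 109 = 287
C(12) = 1 + C(11) + C(10) = 1 + 287 + 177 = 465
C(13) = 1 + C(12) + C(11) = 1 + 465 + 287 = 753
C(14) = 1 + C(13) + C(12) = 1 + 753 + 465 = 1219
C(15) = 1 + C(14) + C(13) = 1 + 1219 + 753 = 1973
C(16) = 1 + C(15) + C(14) = 1 + 1973 + 1219 = 3193

3193


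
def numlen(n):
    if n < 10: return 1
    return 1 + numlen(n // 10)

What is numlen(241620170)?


numlen(241620170) = 1 + numlen(24162017)
numlen(24162017) = 1 + numlen(2416201)
numlen(2416201) = 1 + numlen(241620)
numlen(241620) = 1 + numlen(24162)
numlen(24162) = 1 + numlen(2416)
numlen(2416) = 1 + numlen(241)
numlen(241) = 1 + numlen(24)
numlen(24) = 1 + numlen(2)
numlen(2) = 1  (base case: 2 < 10)
Unwinding: 1 + 1 + 1 + 1 + 1 + 1 + 1 + 1 + 1 = 9

9


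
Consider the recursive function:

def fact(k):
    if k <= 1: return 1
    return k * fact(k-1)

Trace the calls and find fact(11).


fact(11)
= 11 * fact(10)
= 11 * 10 * fact(9)
= 11 * 10 * 9 * fact(8)
= 11 * 10 * 9 * 8 * fact(7)
= 11 * 10 * 9 * 8 * 7 * fact(6)
= 11 * 10 * 9 * 8 * 7 * 6 * fact(5)
= 11 * 10 * 9 * 8 * 7 * 6 * 5 * fact(4)
= 11 * 10 * 9 * 8 * 7 * 6 * 5 * 4 * fact(3)
= 11 * 10 * 9 * 8 * 7 * 6 * 5 * 4 * 3 * fact(2)
= 11 * 10 * 9 * 8 * 7 * 6 * 5 * 4 * 3 * 2 * fact(1)
= 11 * 10 * 9 * 8 * 7 * 6 * 5 * 4 * 3 * 2 * 1
= 39916800

39916800


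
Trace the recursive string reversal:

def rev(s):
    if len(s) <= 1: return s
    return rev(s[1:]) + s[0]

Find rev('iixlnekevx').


rev('iixlnekevx') = rev('ixlnekevx') + 'i'
rev('ixlnekevx') = rev('xlnekevx') + 'i'
rev('xlnekevx') = rev('lnekevx') + 'x'
rev('lnekevx') = rev('nekevx') + 'l'
rev('nekevx') = rev('ekevx') + 'n'
rev('ekevx') = rev('kevx') + 'e'
rev('kevx') = rev('evx') + 'k'
rev('evx') = rev('vx') + 'e'
rev('vx') = rev('x') + 'v'
rev('x') = 'x'  (base case)
Concatenating: 'x' + 'v' + 'e' + 'k' + 'e' + 'n' + 'l' + 'x' + 'i' + 'i' = 'xvekenlxii'

xvekenlxii


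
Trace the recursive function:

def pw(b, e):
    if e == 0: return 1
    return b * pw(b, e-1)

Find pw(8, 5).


pw(8, 5)
= 8 * pw(8, 4)
= 8 * 8 * pw(8, 3)
= 8 * 8 * 8 * pw(8, 2)
= 8 * 8 * 8 * 8 * pw(8, 1)
= 8 * 8 * 8 * 8 * 8 * pw(8, 0)
= 8 * 8 * 8 * 8 * 8 * 1
= 32768

32768


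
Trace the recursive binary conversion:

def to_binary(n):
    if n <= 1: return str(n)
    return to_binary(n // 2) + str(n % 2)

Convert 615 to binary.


to_binary(615) = to_binary(307) + '1'
to_binary(307) = to_binary(153) + '1'
to_binary(153) = to_binary(76) + '1'
to_binary(76) = to_binary(38) + '0'
to_binary(38) = to_binary(19) + '0'
to_binary(19) = to_binary(9) + '1'
to_binary(9) = to_binary(4) + '1'
to_binary(4) = to_binary(2) + '0'
to_binary(2) = to_binary(1) + '0'
to_binary(1) = '1'  (base case)
Concatenating: '1' + '0' + '0' + '1' + '1' + '0' + '0' + '1' + '1' + '1' = '1001100111'

1001100111


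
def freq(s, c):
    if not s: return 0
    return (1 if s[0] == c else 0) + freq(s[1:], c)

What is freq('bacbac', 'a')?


s[0]='b' != 'a' -> 0
s[0]='a' == 'a' -> 1
s[0]='c' != 'a' -> 0
s[0]='b' != 'a' -> 0
s[0]='a' == 'a' -> 1
s[0]='c' != 'a' -> 0
Sum: 0 + 1 + 0 + 0 + 1 + 0 = 2

2


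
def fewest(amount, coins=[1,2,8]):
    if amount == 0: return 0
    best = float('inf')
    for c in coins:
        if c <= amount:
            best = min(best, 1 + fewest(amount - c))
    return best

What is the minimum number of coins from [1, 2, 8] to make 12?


Building up with DP:
fewest(0) = 0
fewest(1) = min(1+fewest(0)=1+0=1) = 1
fewest(2) = min(1+fewest(1)=1+1=2, 1+fewest(0)=1+0=1) = 1
fewest(3) = min(1+fewest(2)=1+1=2, 1+fewest(1)=1+1=2) = 2
fewest(4) = min(1+fewest(3)=1+2=3, 1+fewest(2)=1+1=2) = 2
fewest(5) = min(1+fewest(4)=1+2=3, 1+fewest(3)=1+2=3) = 3
fewest(6) = min(1+fewest(5)=1+3=4, 1+fewest(4)=1+2=3) = 3
fewest(7) = min(1+fewest(6)=1+3=4, 1+fewest(5)=1+3=4) = 4
fewest(8) = min(1+fewest(7)=1+4=5, 1+fewest(6)=1+3=4, 1+fewest(0)=1+0=1) = 1
fewest(9) = min(1+fewest(8)=1+1=2, 1+fewest(7)=1+4=5, 1+fewest(1)=1+1=2) = 2
fewest(10) = min(1+fewest(9)=1+2=3, 1+fewest(8)=1+1=2, 1+fewest(2)=1+1=2) = 2
fewest(11) = min(1+fewest(10)=1+2=3, 1+fewest(9)=1+2=3, 1+fewest(3)=1+2=3) = 3
fewest(12) = min(1+fewest(11)=1+3=4, 1+fewest(10)=1+2=3, 1+fewest(4)=1+2=3) = 3

3


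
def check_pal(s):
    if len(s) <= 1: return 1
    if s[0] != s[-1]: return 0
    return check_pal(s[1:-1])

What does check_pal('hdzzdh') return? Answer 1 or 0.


check_pal('hdzzdh'): s[0]='h' == s[-1]='h' -> check check_pal('dzzd')
check_pal('dzzd'): s[0]='d' == s[-1]='d' -> check check_pal('zz')
check_pal('zz'): s[0]='z' == s[-1]='z' -> check check_pal('')
check_pal(''): len <= 1 -> return 1  (base case)
Result: 1 (palindrome)

1


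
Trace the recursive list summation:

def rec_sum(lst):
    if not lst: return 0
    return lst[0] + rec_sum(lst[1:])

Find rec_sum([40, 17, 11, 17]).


rec_sum([40, 17, 11, 17]) = 40 + rec_sum([17, 11, 17])
rec_sum([17, 11, 17]) = 17 + rec_sum([11, 17])
rec_sum([11, 17]) = 11 + rec_sum([17])
rec_sum([17]) = 17 + rec_sum([])
rec_sum([]) = 0  (base case)
Total: 40 + 17 + 11 + 17 + 0 = 85

85


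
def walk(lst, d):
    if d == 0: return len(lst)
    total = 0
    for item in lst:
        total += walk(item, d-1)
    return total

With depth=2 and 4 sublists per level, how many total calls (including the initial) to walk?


At depth 0 (root): 1 call
At depth 1: each of 1 parents calls walk on 4 children = 4 calls
At depth 2: each of 4 parents calls walk on 4 children = 16 calls
Total: 1 + 4 + 16 = 21

21


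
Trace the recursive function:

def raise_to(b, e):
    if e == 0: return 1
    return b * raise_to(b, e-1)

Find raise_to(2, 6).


raise_to(2, 6)
= 2 * raise_to(2, 5)
= 2 * 2 * raise_to(2, 4)
= 2 * 2 * 2 * raise_to(2, 3)
= 2 * 2 * 2 * 2 * raise_to(2, 2)
= 2 * 2 * 2 * 2 * 2 * raise_to(2, 1)
= 2 * 2 * 2 * 2 * 2 * 2 * raise_to(2, 0)
= 2 * 2 * 2 * 2 * 2 * 2 * 1
= 64

64


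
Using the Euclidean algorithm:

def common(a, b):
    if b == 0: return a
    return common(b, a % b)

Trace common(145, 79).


common(145, 79) = common(79, 66)
common(79, 66) = common(66, 13)
common(66, 13) = common(13, 1)
common(13, 1) = common(1, 0)
common(1, 0) = 1  (base case)

1


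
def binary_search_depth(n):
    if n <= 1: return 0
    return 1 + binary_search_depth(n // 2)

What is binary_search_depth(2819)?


2819 / 2 = 1409
1409 / 2 = 704
704 / 2 = 352
352 / 2 = 176
176 / 2 = 88
88 / 2 = 44
44 / 2 = 22
22 / 2 = 11
11 / 2 = 5
5 / 2 = 2
2 / 2 = 1
Reached 1 after 11 halvings

11


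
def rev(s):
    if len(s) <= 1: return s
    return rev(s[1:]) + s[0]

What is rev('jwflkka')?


rev('jwflkka') = rev('wflkka') + 'j'
rev('wflkka') = rev('flkka') + 'w'
rev('flkka') = rev('lkka') + 'f'
rev('lkka') = rev('kka') + 'l'
rev('kka') = rev('ka') + 'k'
rev('ka') = rev('a') + 'k'
rev('a') = 'a'  (base case)
Concatenating: 'a' + 'k' + 'k' + 'l' + 'f' + 'w' + 'j' = 'akklfwj'

akklfwj


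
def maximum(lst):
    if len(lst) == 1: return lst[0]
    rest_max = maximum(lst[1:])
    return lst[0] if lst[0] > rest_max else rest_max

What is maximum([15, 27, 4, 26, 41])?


maximum([15, 27, 4, 26, 41]): compare 15 with maximum([27, 4, 26, 41])
maximum([27, 4, 26, 41]): compare 27 with maximum([4, 26, 41])
maximum([4, 26, 41]): compare 4 with maximum([26, 41])
maximum([26, 41]): compare 26 with maximum([41])
maximum([41]) = 41  (base case)
Compare 26 with 41 -> 41
Compare 4 with 41 -> 41
Compare 27 with 41 -> 41
Compare 15 with 41 -> 41

41


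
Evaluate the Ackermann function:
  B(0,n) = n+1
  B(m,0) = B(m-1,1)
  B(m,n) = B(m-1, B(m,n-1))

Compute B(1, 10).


B(1, 10) = B(0, B(1, 9))
  B(1, 9) = B(0, B(1, 8))
    B(1, 8) = B(0, B(1, 7))
      B(1, 7) = B(0, B(1, 6))
        B(1, 6) = B(0, B(1, 5))
          B(1, 5) = B(0, B(1, 4))
          B(1, 4) = B(0, B(1, 3))
          B(1, 3) = B(0, B(1, 2))
          B(1, 2) = B(0, B(1, 1))
          B(1, 1) = B(0, B(1, 0))
          B(1, 0) = B(0, 1)
          B(0, 1) = 2
            = B(0, 2)
          B(0, 2) = 3
            = B(0, 3)
          B(0, 3) = 4
            = B(0, 4)
          B(0, 4) = 5
            = B(0, 5)
          B(0, 5) = 6
            = B(0, 6)
          B(0, 6) = 7
          = B(0, 7)
          B(0, 7) = 8
        = B(0, 8)
... (trace truncated)
Result: B(1, 10) = 12

12


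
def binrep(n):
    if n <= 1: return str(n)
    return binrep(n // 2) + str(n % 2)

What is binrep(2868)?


binrep(2868) = binrep(1434) + '0'
binrep(1434) = binrep(717) + '0'
binrep(717) = binrep(358) + '1'
binrep(358) = binrep(179) + '0'
binrep(179) = binrep(89) + '1'
binrep(89) = binrep(44) + '1'
binrep(44) = binrep(22) + '0'
binrep(22) = binrep(11) + '0'
binrep(11) = binrep(5) + '1'
binrep(5) = binrep(2) + '1'
binrep(2) = binrep(1) + '0'
binrep(1) = '1'  (base case)
Concatenating: '1' + '0' + '1' + '1' + '0' + '0' + '1' + '1' + '0' + '1' + '0' + '0' = '101100110100'

101100110100


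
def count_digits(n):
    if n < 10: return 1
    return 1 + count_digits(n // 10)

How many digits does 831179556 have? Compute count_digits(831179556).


count_digits(831179556) = 1 + count_digits(83117955)
count_digits(83117955) = 1 + count_digits(8311795)
count_digits(8311795) = 1 + count_digits(831179)
count_digits(831179) = 1 + count_digits(83117)
count_digits(83117) = 1 + count_digits(8311)
count_digits(8311) = 1 + count_digits(831)
count_digits(831) = 1 + count_digits(83)
count_digits(83) = 1 + count_digits(8)
count_digits(8) = 1  (base case: 8 < 10)
Unwinding: 1 + 1 + 1 + 1 + 1 + 1 + 1 + 1 + 1 = 9

9


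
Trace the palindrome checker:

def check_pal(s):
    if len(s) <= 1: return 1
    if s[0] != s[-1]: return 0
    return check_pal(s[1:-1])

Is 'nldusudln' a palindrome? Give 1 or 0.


check_pal('nldusudln'): s[0]='n' == s[-1]='n' -> check check_pal('ldusudl')
check_pal('ldusudl'): s[0]='l' == s[-1]='l' -> check check_pal('dusud')
check_pal('dusud'): s[0]='d' == s[-1]='d' -> check check_pal('usu')
check_pal('usu'): s[0]='u' == s[-1]='u' -> check check_pal('s')
check_pal('s'): len <= 1 -> return 1  (base case)
Result: 1 (palindrome)

1


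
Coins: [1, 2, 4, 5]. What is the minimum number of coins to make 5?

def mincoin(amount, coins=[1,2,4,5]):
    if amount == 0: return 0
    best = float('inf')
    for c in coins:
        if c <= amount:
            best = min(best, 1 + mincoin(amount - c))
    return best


Building up with DP:
mincoin(0) = 0
mincoin(1) = min(1+mincoin(0)=1+0=1) = 1
mincoin(2) = min(1+mincoin(1)=1+1=2, 1+mincoin(0)=1+0=1) = 1
mincoin(3) = min(1+mincoin(2)=1+1=2, 1+mincoin(1)=1+1=2) = 2
mincoin(4) = min(1+mincoin(3)=1+2=3, 1+mincoin(2)=1+1=2, 1+mincoin(0)=1+0=1) = 1
mincoin(5) = min(1+mincoin(4)=1+1=2, 1+mincoin(3)=1+2=3, 1+mincoin(1)=1+1=2, 1+mincoin(0)=1+0=1) = 1

1


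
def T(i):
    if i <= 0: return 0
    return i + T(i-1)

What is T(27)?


T(27)
= 27 + 26 + 25 + 24 + 23 + 22 + 21 + 20 + 19 + 18 + 17 + 16 + 15 + 14 + 13 + 12 + 11 + 10 + 9 + 8 + 7 + 6 + 5 + 4 + 3 + 2 + 1 + T(0)
= 27 + 26 + 25 + 24 + 23 + 22 + 21 + 20 + 19 + 18 + 17 + 16 + 15 + 14 + 13 + 12 + 11 + 10 + 9 + 8 + 7 + 6 + 5 + 4 + 3 + 2 + 1 + 0
= 378

378


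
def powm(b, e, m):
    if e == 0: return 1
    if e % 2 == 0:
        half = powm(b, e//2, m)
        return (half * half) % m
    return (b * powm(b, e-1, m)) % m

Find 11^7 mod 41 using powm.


powm(11, 7, 41): e is odd, compute powm(11, 6, 41)
  powm(11, 6, 41): e is even, compute powm(11, 3, 41)
    powm(11, 3, 41): e is odd, compute powm(11, 2, 41)
      powm(11, 2, 41): e is even, compute powm(11, 1, 41)
        powm(11, 1, 41): e is odd, compute powm(11, 0, 41)
          powm(11, 0, 41) = 1
        (11 * 1) % 41 = 11
      half=11, (11*11) % 41 = 39
    (11 * 39) % 41 = 19
  half=19, (19*19) % 41 = 33
(11 * 33) % 41 = 35

35


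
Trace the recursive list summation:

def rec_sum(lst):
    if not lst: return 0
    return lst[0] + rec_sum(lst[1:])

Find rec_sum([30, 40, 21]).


rec_sum([30, 40, 21]) = 30 + rec_sum([40, 21])
rec_sum([40, 21]) = 40 + rec_sum([21])
rec_sum([21]) = 21 + rec_sum([])
rec_sum([]) = 0  (base case)
Total: 30 + 40 + 21 + 0 = 91

91


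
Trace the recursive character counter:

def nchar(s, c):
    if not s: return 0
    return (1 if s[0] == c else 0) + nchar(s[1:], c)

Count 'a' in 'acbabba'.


s[0]='a' == 'a' -> 1
s[0]='c' != 'a' -> 0
s[0]='b' != 'a' -> 0
s[0]='a' == 'a' -> 1
s[0]='b' != 'a' -> 0
s[0]='b' != 'a' -> 0
s[0]='a' == 'a' -> 1
Sum: 1 + 0 + 0 + 1 + 0 + 0 + 1 = 3

3


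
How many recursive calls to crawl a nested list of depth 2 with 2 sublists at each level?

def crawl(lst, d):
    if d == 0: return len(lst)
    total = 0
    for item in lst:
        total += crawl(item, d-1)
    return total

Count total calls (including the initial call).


At depth 0 (root): 1 call
At depth 1: each of 1 parents calls crawl on 2 children = 2 calls
At depth 2: each of 2 parents calls crawl on 2 children = 4 calls
Total: 1 + 2 + 4 = 7

7


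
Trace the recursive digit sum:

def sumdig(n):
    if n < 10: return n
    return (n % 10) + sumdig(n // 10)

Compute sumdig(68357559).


sumdig(68357559) = 9 + sumdig(6835755)
sumdig(6835755) = 5 + sumdig(683575)
sumdig(683575) = 5 + sumdig(68357)
sumdig(68357) = 7 + sumdig(6835)
sumdig(6835) = 5 + sumdig(683)
sumdig(683) = 3 + sumdig(68)
sumdig(68) = 8 + sumdig(6)
sumdig(6) = 6  (base case)
Total: 9 + 5 + 5 + 7 + 5 + 3 + 8 + 6 = 48

48


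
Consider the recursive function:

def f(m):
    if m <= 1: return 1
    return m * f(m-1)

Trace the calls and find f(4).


f(4)
= 4 * f(3)
= 4 * 3 * f(2)
= 4 * 3 * 2 * f(1)
= 4 * 3 * 2 * 1
= 24

24


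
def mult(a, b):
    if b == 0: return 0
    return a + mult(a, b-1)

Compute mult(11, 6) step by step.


mult(11, 6) = 11 + mult(11, 5)
mult(11, 5) = 11 + mult(11, 4)
mult(11, 4) = 11 + mult(11, 3)
mult(11, 3) = 11 + mult(11, 2)
mult(11, 2) = 11 + mult(11, 1)
mult(11, 1) = 11 + mult(11, 0)
mult(11, 0) = 0  (base case)
Total: 11 + 11 + 11 + 11 + 11 + 11 + 0 = 66

66


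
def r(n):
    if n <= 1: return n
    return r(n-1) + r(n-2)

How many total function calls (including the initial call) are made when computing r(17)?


Let C(n) = total calls for r(n)
C(0) = 1, C(1) = 1
C(2) = 1 + C(1) + C(0) = 1 + 1 + 1 = 3
C(3) = 1 + C(2) + C(1) = 1 + 3 + 1 = 5
C(4) = 1 + C(3) + C(2) = 1 + 5 + 3 = 9
C(5) = 1 + C(4) + C(3) = 1 + 9 + 5 = 15
C(6) = 1 + C(5) + C(4) = 1 + 15 + 9 = 25
C(7) = 1 + C(6) + C(5) = 1 + 25 + 15 = 41
C(8) = 1 + C(7) + C(6) = 1 + 41 + 25 = 67
C(9) = 1 + C(8) + C(7) = 1 + 67 + 41 = 109
C(10) = 1 + C(9) + C(8) = 1 + 109 + 67 = 177
C(11) = 1 + C(10) + C(9) = 1 + 177 + 109 = 287
C(12) = 1 + C(11) + C(10) = 1 + 287 + 177 = 465
C(13) = 1 + C(12) + C(11) = 1 + 465 + 287 = 753
C(14) = 1 + C(13) + C(12) = 1 + 753 + 465 = 1219
C(15) = 1 + C(14) + C(13) = 1 + 1219 + 753 = 1973
C(16) = 1 + C(15) + C(14) = 1 + 1973 + 1219 = 3193
C(17) = 1 + C(16) + C(15) = 1 + 3193 + 1973 = 5167

5167


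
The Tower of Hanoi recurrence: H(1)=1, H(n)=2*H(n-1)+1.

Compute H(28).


H(28) = 2 * H(27) + 1
H(27) = 2 * H(26) + 1
H(26) = 2 * H(25) + 1
H(25) = 2 * H(24) + 1
H(24) = 2 * H(23) + 1
H(23) = 2 * H(22) + 1
H(22) = 2 * H(21) + 1
H(21) = 2 * H(20) + 1
H(20) = 2 * H(19) + 1
H(19) = 2 * H(18) + 1
H(18) = 2 * H(17) + 1
H(17) = 2 * H(16) + 1
H(16) = 2 * H(15) + 1
H(15) = 2 * H(14) + 1
H(14) = 2 * H(13) + 1
H(13) = 2 * H(12) + 1
H(12) = 2 * H(11) + 1
H(11) = 2 * H(10) + 1
H(10) = 2 * H(9) + 1
H(9) = 2 * H(8) + 1
H(8) = 2 * H(7) + 1
H(7) = 2 * H(6) + 1
H(6) = 2 * H(5) + 1
H(5) = 2 * H(4) + 1
H(4) = 2 * H(3) + 1
H(3) = 2 * H(2) + 1
H(2) = 2 * H(1) + 1
H(1) = 1  (base case)
H(2) = 2 * 1 + 1 = 3
H(3) = 2 * 3 + 1 = 7
H(4) = 2 * 7 + 1 = 15
H(5) = 2 * 15 + 1 = 31
H(6) = 2 * 31 + 1 = 63
H(7) = 2 * 63 + 1 = 127
H(8) = 2 * 127 + 1 = 255
H(9) = 2 * 255 + 1 = 511
H(10) = 2 * 511 + 1 = 1023
H(11) = 2 * 1023 + 1 = 2047
H(12) = 2 * 2047 + 1 = 4095
H(13) = 2 * 4095 + 1 = 8191
H(14) = 2 * 8191 + 1 = 16383
H(15) = 2 * 16383 + 1 = 32767
H(16) = 2 * 32767 + 1 = 65535
H(17) = 2 * 65535 + 1 = 131071
H(18) = 2 * 131071 + 1 = 262143
H(19) = 2 * 262143 + 1 = 524287
H(20) = 2 * 524287 + 1 = 1048575
H(21) = 2 * 1048575 + 1 = 2097151
H(22) = 2 * 2097151 + 1 = 4194303
H(23) = 2 * 4194303 + 1 = 8388607
H(24) = 2 * 8388607 + 1 = 16777215
H(25) = 2 * 16777215 + 1 = 33554431
H(26) = 2 * 33554431 + 1 = 67108863
H(27) = 2 * 67108863 + 1 = 134217727
H(28) = 2 * 134217727 + 1 = 268435455

268435455


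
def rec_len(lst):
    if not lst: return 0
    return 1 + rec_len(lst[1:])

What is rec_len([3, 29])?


rec_len([3, 29]) = 1 + rec_len([29])
rec_len([29]) = 1 + rec_len([])
rec_len([]) = 0  (base case)
Unwinding: 1 + 1 + 0 = 2

2


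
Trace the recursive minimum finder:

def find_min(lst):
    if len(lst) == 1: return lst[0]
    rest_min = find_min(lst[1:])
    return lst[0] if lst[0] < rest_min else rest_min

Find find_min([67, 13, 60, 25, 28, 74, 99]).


find_min([67, 13, 60, 25, 28, 74, 99]): compare 67 with find_min([13, 60, 25, 28, 74, 99])
find_min([13, 60, 25, 28, 74, 99]): compare 13 with find_min([60, 25, 28, 74, 99])
find_min([60, 25, 28, 74, 99]): compare 60 with find_min([25, 28, 74, 99])
find_min([25, 28, 74, 99]): compare 25 with find_min([28, 74, 99])
find_min([28, 74, 99]): compare 28 with find_min([74, 99])
find_min([74, 99]): compare 74 with find_min([99])
find_min([99]) = 99  (base case)
Compare 74 with 99 -> 74
Compare 28 with 74 -> 28
Compare 25 with 28 -> 25
Compare 60 with 25 -> 25
Compare 13 with 25 -> 13
Compare 67 with 13 -> 13

13


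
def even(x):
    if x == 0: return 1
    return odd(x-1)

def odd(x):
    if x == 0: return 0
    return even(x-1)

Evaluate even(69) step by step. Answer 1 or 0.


even(69) = odd(68)
odd(68) = even(67)
even(67) = odd(66)
odd(66) = even(65)
even(65) = odd(64)
odd(64) = even(63)
even(63) = odd(62)
odd(62) = even(61)
even(61) = odd(60)
odd(60) = even(59)
even(59) = odd(58)
odd(58) = even(57)
even(57) = odd(56)
odd(56) = even(55)
even(55) = odd(54)
odd(54) = even(53)
even(53) = odd(52)
odd(52) = even(51)
even(51) = odd(50)
odd(50) = even(49)
even(49) = odd(48)
odd(48) = even(47)
even(47) = odd(46)
odd(46) = even(45)
even(45) = odd(44)
odd(44) = even(43)
even(43) = odd(42)
odd(42) = even(41)
even(41) = odd(40)
odd(40) = even(39)
even(39) = odd(38)
odd(38) = even(37)
even(37) = odd(36)
odd(36) = even(35)
even(35) = odd(34)
odd(34) = even(33)
even(33) = odd(32)
odd(32) = even(31)
even(31) = odd(30)
odd(30) = even(29)
even(29) = odd(28)
odd(28) = even(27)
even(27) = odd(26)
odd(26) = even(25)
even(25) = odd(24)
odd(24) = even(23)
even(23) = odd(22)
odd(22) = even(21)
even(21) = odd(20)
odd(20) = even(19)
even(19) = odd(18)
odd(18) = even(17)
even(17) = odd(16)
odd(16) = even(15)
even(15) = odd(14)
odd(14) = even(13)
even(13) = odd(12)
odd(12) = even(11)
even(11) = odd(10)
odd(10) = even(9)
even(9) = odd(8)
odd(8) = even(7)
even(7) = odd(6)
odd(6) = even(5)
even(5) = odd(4)
odd(4) = even(3)
even(3) = odd(2)
odd(2) = even(1)
even(1) = odd(0)
odd(0) = 0  (base case)
Result: 0

0


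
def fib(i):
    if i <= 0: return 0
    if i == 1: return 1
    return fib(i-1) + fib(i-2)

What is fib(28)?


Computing fib(28) bottom-up:
fib(0) = 0
fib(1) = 1
fib(2) = fib(1) + fib(0) = 1 + 0 = 1
fib(3) = fib(2) + fib(1) = 1 + 1 = 2
fib(4) = fib(3) + fib(2) = 2 + 1 = 3
fib(5) = fib(4) + fib(3) = 3 + 2 = 5
fib(6) = fib(5) + fib(4) = 5 + 3 = 8
fib(7) = fib(6) + fib(5) = 8 + 5 = 13
fib(8) = fib(7) + fib(6) = 13 + 8 = 21
fib(9) = fib(8) + fib(7) = 21 + 13 = 34
fib(10) = fib(9) + fib(8) = 34 + 21 = 55
fib(11) = fib(10) + fib(9) = 55 + 34 = 89
fib(12) = fib(11) + fib(10) = 89 + 55 = 144
fib(13) = fib(12) + fib(11) = 144 + 89 = 233
fib(14) = fib(13) + fib(12) = 233 + 144 = 377
fib(15) = fib(14) + fib(13) = 377 + 233 = 610
fib(16) = fib(15) + fib(14) = 610 + 377 = 987
fib(17) = fib(16) + fib(15) = 987 + 610 = 1597
fib(18) = fib(17) + fib(16) = 1597 + 987 = 2584
fib(19) = fib(18) + fib(17) = 2584 + 1597 = 4181
fib(20) = fib(19) + fib(18) = 4181 + 2584 = 6765
fib(21) = fib(20) + fib(19) = 6765 + 4181 = 10946
fib(22) = fib(21) + fib(20) = 10946 + 6765 = 17711
fib(23) = fib(22) + fib(21) = 17711 + 10946 = 28657
fib(24) = fib(23) + fib(22) = 28657 + 17711 = 46368
fib(25) = fib(24) + fib(23) = 46368 + 28657 = 75025
fib(26) = fib(25) + fib(24) = 75025 + 46368 = 121393
fib(27) = fib(26) + fib(25) = 121393 + 75025 = 196418
fib(28) = fib(27) + fib(26) = 196418 + 121393 = 317811

317811


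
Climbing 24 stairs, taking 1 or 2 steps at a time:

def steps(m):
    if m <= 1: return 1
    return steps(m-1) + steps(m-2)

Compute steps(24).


Building up from base cases:
steps(0) = 1
steps(1) = 1
steps(2) = steps(1) + steps(0) = 1 + 1 = 2
steps(3) = steps(2) + steps(1) = 2 + 1 = 3
steps(4) = steps(3) + steps(2) = 3 + 2 = 5
steps(5) = steps(4) + steps(3) = 5 + 3 = 8
steps(6) = steps(5) + steps(4) = 8 + 5 = 13
steps(7) = steps(6) + steps(5) = 13 + 8 = 21
steps(8) = steps(7) + steps(6) = 21 + 13 = 34
steps(9) = steps(8) + steps(7) = 34 + 21 = 55
steps(10) = steps(9) + steps(8) = 55 + 34 = 89
steps(11) = steps(10) + steps(9) = 89 + 55 = 144
steps(12) = steps(11) + steps(10) = 144 + 89 = 233
steps(13) = steps(12) + steps(11) = 233 + 144 = 377
steps(14) = steps(13) + steps(12) = 377 + 233 = 610
steps(15) = steps(14) + steps(13) = 610 + 377 = 987
steps(16) = steps(15) + steps(14) = 987 + 610 = 1597
steps(17) = steps(16) + steps(15) = 1597 + 987 = 2584
steps(18) = steps(17) + steps(16) = 2584 + 1597 = 4181
steps(19) = steps(18) + steps(17) = 4181 + 2584 = 6765
steps(20) = steps(19) + steps(18) = 6765 + 4181 = 10946
steps(21) = steps(20) + steps(19) = 10946 + 6765 = 17711
steps(22) = steps(21) + steps(20) = 17711 + 10946 = 28657
steps(23) = steps(22) + steps(21) = 28657 + 17711 = 46368
steps(24) = steps(23) + steps(22) = 46368 + 28657 = 75025

75025


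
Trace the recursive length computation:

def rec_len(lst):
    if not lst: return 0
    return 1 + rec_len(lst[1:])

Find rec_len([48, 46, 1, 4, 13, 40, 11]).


rec_len([48, 46, 1, 4, 13, 40, 11]) = 1 + rec_len([46, 1, 4, 13, 40, 11])
rec_len([46, 1, 4, 13, 40, 11]) = 1 + rec_len([1, 4, 13, 40, 11])
rec_len([1, 4, 13, 40, 11]) = 1 + rec_len([4, 13, 40, 11])
rec_len([4, 13, 40, 11]) = 1 + rec_len([13, 40, 11])
rec_len([13, 40, 11]) = 1 + rec_len([40, 11])
rec_len([40, 11]) = 1 + rec_len([11])
rec_len([11]) = 1 + rec_len([])
rec_len([]) = 0  (base case)
Unwinding: 1 + 1 + 1 + 1 + 1 + 1 + 1 + 0 = 7

7


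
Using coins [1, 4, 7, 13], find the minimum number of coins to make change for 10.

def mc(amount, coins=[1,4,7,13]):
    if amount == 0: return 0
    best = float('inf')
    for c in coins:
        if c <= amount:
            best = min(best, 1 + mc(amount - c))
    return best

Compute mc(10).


Building up with DP:
mc(0) = 0
mc(1) = min(1+mc(0)=1+0=1) = 1
mc(2) = min(1+mc(1)=1+1=2) = 2
mc(3) = min(1+mc(2)=1+2=3) = 3
mc(4) = min(1+mc(3)=1+3=4, 1+mc(0)=1+0=1) = 1
mc(5) = min(1+mc(4)=1+1=2, 1+mc(1)=1+1=2) = 2
mc(6) = min(1+mc(5)=1+2=3, 1+mc(2)=1+2=3) = 3
mc(7) = min(1+mc(6)=1+3=4, 1+mc(3)=1+3=4, 1+mc(0)=1+0=1) = 1
mc(8) = min(1+mc(7)=1+1=2, 1+mc(4)=1+1=2, 1+mc(1)=1+1=2) = 2
mc(9) = min(1+mc(8)=1+2=3, 1+mc(5)=1+2=3, 1+mc(2)=1+2=3) = 3
mc(10) = min(1+mc(9)=1+3=4, 1+mc(6)=1+3=4, 1+mc(3)=1+3=4) = 4

4


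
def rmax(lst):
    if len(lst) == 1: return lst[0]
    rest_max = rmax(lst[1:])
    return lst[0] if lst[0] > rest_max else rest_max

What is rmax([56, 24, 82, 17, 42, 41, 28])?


rmax([56, 24, 82, 17, 42, 41, 28]): compare 56 with rmax([24, 82, 17, 42, 41, 28])
rmax([24, 82, 17, 42, 41, 28]): compare 24 with rmax([82, 17, 42, 41, 28])
rmax([82, 17, 42, 41, 28]): compare 82 with rmax([17, 42, 41, 28])
rmax([17, 42, 41, 28]): compare 17 with rmax([42, 41, 28])
rmax([42, 41, 28]): compare 42 with rmax([41, 28])
rmax([41, 28]): compare 41 with rmax([28])
rmax([28]) = 28  (base case)
Compare 41 with 28 -> 41
Compare 42 with 41 -> 42
Compare 17 with 42 -> 42
Compare 82 with 42 -> 82
Compare 24 with 82 -> 82
Compare 56 with 82 -> 82

82


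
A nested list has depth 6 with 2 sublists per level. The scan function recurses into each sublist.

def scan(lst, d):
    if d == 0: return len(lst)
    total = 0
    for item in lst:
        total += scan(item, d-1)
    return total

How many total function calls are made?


At depth 0 (root): 1 call
At depth 1: each of 1 parents calls scan on 2 children = 2 calls
At depth 2: each of 2 parents calls scan on 2 children = 4 calls
At depth 3: each of 4 parents calls scan on 2 children = 8 calls
At depth 4: each of 8 parents calls scan on 2 children = 16 calls
At depth 5: each of 16 parents calls scan on 2 children = 32 calls
At depth 6: each of 32 parents calls scan on 2 children = 64 calls
Total: 1 + 2 + 4 + 8 + 16 + 32 + 64 = 127

127


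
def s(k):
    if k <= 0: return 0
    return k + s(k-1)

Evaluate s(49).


s(49)
= 49 + 48 + 47 + 46 + 45 + 44 + 43 + 42 + 41 + 40 + 39 + 38 + 37 + 36 + 35 + 34 + 33 + 32 + 31 + 30 + 29 + 28 + 27 + 26 + 25 + 24 + 23 + 22 + 21 + 20 + 19 + 18 + 17 + 16 + 15 + 14 + 13 + 12 + 11 + 10 + 9 + 8 + 7 + 6 + 5 + 4 + 3 + 2 + 1 + s(0)
= 49 + 48 + 47 + 46 + 45 + 44 + 43 + 42 + 41 + 40 + 39 + 38 + 37 + 36 + 35 + 34 + 33 + 32 + 31 + 30 + 29 + 28 + 27 + 26 + 25 + 24 + 23 + 22 + 21 + 20 + 19 + 18 + 17 + 16 + 15 + 14 + 13 + 12 + 11 + 10 + 9 + 8 + 7 + 6 + 5 + 4 + 3 + 2 + 1 + 0
= 1225

1225


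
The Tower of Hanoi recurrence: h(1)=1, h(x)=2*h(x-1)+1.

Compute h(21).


h(21) = 2 * h(20) + 1
h(20) = 2 * h(19) + 1
h(19) = 2 * h(18) + 1
h(18) = 2 * h(17) + 1
h(17) = 2 * h(16) + 1
h(16) = 2 * h(15) + 1
h(15) = 2 * h(14) + 1
h(14) = 2 * h(13) + 1
h(13) = 2 * h(12) + 1
h(12) = 2 * h(11) + 1
h(11) = 2 * h(10) + 1
h(10) = 2 * h(9) + 1
h(9) = 2 * h(8) + 1
h(8) = 2 * h(7) + 1
h(7) = 2 * h(6) + 1
h(6) = 2 * h(5) + 1
h(5) = 2 * h(4) + 1
h(4) = 2 * h(3) + 1
h(3) = 2 * h(2) + 1
h(2) = 2 * h(1) + 1
h(1) = 1  (base case)
h(2) = 2 * 1 + 1 = 3
h(3) = 2 * 3 + 1 = 7
h(4) = 2 * 7 + 1 = 15
h(5) = 2 * 15 + 1 = 31
h(6) = 2 * 31 + 1 = 63
h(7) = 2 * 63 + 1 = 127
h(8) = 2 * 127 + 1 = 255
h(9) = 2 * 255 + 1 = 511
h(10) = 2 * 511 + 1 = 1023
h(11) = 2 * 1023 + 1 = 2047
h(12) = 2 * 2047 + 1 = 4095
h(13) = 2 * 4095 + 1 = 8191
h(14) = 2 * 8191 + 1 = 16383
h(15) = 2 * 16383 + 1 = 32767
h(16) = 2 * 32767 + 1 = 65535
h(17) = 2 * 65535 + 1 = 131071
h(18) = 2 * 131071 + 1 = 262143
h(19) = 2 * 262143 + 1 = 524287
h(20) = 2 * 524287 + 1 = 1048575
h(21) = 2 * 1048575 + 1 = 2097151

2097151


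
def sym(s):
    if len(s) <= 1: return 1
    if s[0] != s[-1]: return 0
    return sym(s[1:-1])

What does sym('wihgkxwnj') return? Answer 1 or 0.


sym('wihgkxwnj'): s[0]='w' != s[-1]='j' -> return 0
Result: 0 (not a palindrome)

0


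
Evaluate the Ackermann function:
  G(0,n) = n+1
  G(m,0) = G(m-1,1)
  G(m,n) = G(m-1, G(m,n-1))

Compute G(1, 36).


G(1, 36) = G(0, G(1, 35))
  G(1, 35) = G(0, G(1, 34))
    G(1, 34) = G(0, G(1, 33))
      G(1, 33) = G(0, G(1, 32))
        G(1, 32) = G(0, G(1, 31))
          G(1, 31) = G(0, G(1, 30))
          G(1, 30) = G(0, G(1, 29))
          G(1, 29) = G(0, G(1, 28))
          G(1, 28) = G(0, G(1, 27))
          G(1, 27) = G(0, G(1, 26))
          G(1, 26) = G(0, G(1, 25))
          G(1, 25) = G(0, G(1, 24))
          G(1, 24) = G(0, G(1, 23))
          G(1, 23) = G(0, G(1, 22))
          G(1, 22) = G(0, G(1, 21))
          G(1, 21) = G(0, G(1, 20))
          G(1, 20) = G(0, G(1, 19))
          G(1, 19) = G(0, G(1, 18))
          G(1, 18) = G(0, G(1, 17))
          G(1, 17) = G(0, G(1, 16))
          G(1, 16) = G(0, G(1, 15))
          G(1, 15) = G(0, G(1, 14))
          G(1, 14) = G(0, G(1, 13))
          G(1, 13) = G(0, G(1, 12))
          G(1, 12) = G(0, G(1, 11))
... (trace truncated)
Result: G(1, 36) = 38

38


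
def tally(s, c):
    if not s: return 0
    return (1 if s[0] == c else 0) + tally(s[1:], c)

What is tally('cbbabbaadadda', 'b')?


s[0]='c' != 'b' -> 0
s[0]='b' == 'b' -> 1
s[0]='b' == 'b' -> 1
s[0]='a' != 'b' -> 0
s[0]='b' == 'b' -> 1
s[0]='b' == 'b' -> 1
s[0]='a' != 'b' -> 0
s[0]='a' != 'b' -> 0
s[0]='d' != 'b' -> 0
s[0]='a' != 'b' -> 0
s[0]='d' != 'b' -> 0
s[0]='d' != 'b' -> 0
s[0]='a' != 'b' -> 0
Sum: 0 + 1 + 1 + 0 + 1 + 1 + 0 + 0 + 0 + 0 + 0 + 0 + 0 = 4

4


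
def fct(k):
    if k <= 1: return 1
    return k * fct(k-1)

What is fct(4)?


fct(4)
= 4 * fct(3)
= 4 * 3 * fct(2)
= 4 * 3 * 2 * fct(1)
= 4 * 3 * 2 * 1
= 24

24


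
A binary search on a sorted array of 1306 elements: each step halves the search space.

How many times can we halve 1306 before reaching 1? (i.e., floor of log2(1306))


1306 / 2 = 653
653 / 2 = 326
326 / 2 = 163
163 / 2 = 81
81 / 2 = 40
40 / 2 = 20
20 / 2 = 10
10 / 2 = 5
5 / 2 = 2
2 / 2 = 1
Reached 1 after 10 halvings

10


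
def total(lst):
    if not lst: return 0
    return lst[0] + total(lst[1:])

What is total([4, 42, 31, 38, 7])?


total([4, 42, 31, 38, 7]) = 4 + total([42, 31, 38, 7])
total([42, 31, 38, 7]) = 42 + total([31, 38, 7])
total([31, 38, 7]) = 31 + total([38, 7])
total([38, 7]) = 38 + total([7])
total([7]) = 7 + total([])
total([]) = 0  (base case)
Total: 4 + 42 + 31 + 38 + 7 + 0 = 122

122


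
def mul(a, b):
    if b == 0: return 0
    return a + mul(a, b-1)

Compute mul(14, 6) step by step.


mul(14, 6) = 14 + mul(14, 5)
mul(14, 5) = 14 + mul(14, 4)
mul(14, 4) = 14 + mul(14, 3)
mul(14, 3) = 14 + mul(14, 2)
mul(14, 2) = 14 + mul(14, 1)
mul(14, 1) = 14 + mul(14, 0)
mul(14, 0) = 0  (base case)
Total: 14 + 14 + 14 + 14 + 14 + 14 + 0 = 84

84


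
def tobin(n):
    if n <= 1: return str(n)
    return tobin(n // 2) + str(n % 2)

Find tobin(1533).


tobin(1533) = tobin(766) + '1'
tobin(766) = tobin(383) + '0'
tobin(383) = tobin(191) + '1'
tobin(191) = tobin(95) + '1'
tobin(95) = tobin(47) + '1'
tobin(47) = tobin(23) + '1'
tobin(23) = tobin(11) + '1'
tobin(11) = tobin(5) + '1'
tobin(5) = tobin(2) + '1'
tobin(2) = tobin(1) + '0'
tobin(1) = '1'  (base case)
Concatenating: '1' + '0' + '1' + '1' + '1' + '1' + '1' + '1' + '1' + '0' + '1' = '10111111101'

10111111101


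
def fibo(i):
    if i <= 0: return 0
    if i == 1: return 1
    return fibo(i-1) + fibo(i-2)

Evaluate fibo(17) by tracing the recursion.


Computing fibo(17) bottom-up:
fibo(0) = 0
fibo(1) = 1
fibo(2) = fibo(1) + fibo(0) = 1 + 0 = 1
fibo(3) = fibo(2) + fibo(1) = 1 + 1 = 2
fibo(4) = fibo(3) + fibo(2) = 2 + 1 = 3
fibo(5) = fibo(4) + fibo(3) = 3 + 2 = 5
fibo(6) = fibo(5) + fibo(4) = 5 + 3 = 8
fibo(7) = fibo(6) + fibo(5) = 8 + 5 = 13
fibo(8) = fibo(7) + fibo(6) = 13 + 8 = 21
fibo(9) = fibo(8) + fibo(7) = 21 + 13 = 34
fibo(10) = fibo(9) + fibo(8) = 34 + 21 = 55
fibo(11) = fibo(10) + fibo(9) = 55 + 34 = 89
fibo(12) = fibo(11) + fibo(10) = 89 + 55 = 144
fibo(13) = fibo(12) + fibo(11) = 144 + 89 = 233
fibo(14) = fibo(13) + fibo(12) = 233 + 144 = 377
fibo(15) = fibo(14) + fibo(13) = 377 + 233 = 610
fibo(16) = fibo(15) + fibo(14) = 610 + 377 = 987
fibo(17) = fibo(16) + fibo(15) = 987 + 610 = 1597

1597


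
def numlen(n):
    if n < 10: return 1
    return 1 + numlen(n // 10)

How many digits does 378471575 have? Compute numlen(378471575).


numlen(378471575) = 1 + numlen(37847157)
numlen(37847157) = 1 + numlen(3784715)
numlen(3784715) = 1 + numlen(378471)
numlen(378471) = 1 + numlen(37847)
numlen(37847) = 1 + numlen(3784)
numlen(3784) = 1 + numlen(378)
numlen(378) = 1 + numlen(37)
numlen(37) = 1 + numlen(3)
numlen(3) = 1  (base case: 3 < 10)
Unwinding: 1 + 1 + 1 + 1 + 1 + 1 + 1 + 1 + 1 = 9

9


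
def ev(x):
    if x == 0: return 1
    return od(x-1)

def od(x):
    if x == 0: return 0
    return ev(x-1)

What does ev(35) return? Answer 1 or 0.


ev(35) = od(34)
od(34) = ev(33)
ev(33) = od(32)
od(32) = ev(31)
ev(31) = od(30)
od(30) = ev(29)
ev(29) = od(28)
od(28) = ev(27)
ev(27) = od(26)
od(26) = ev(25)
ev(25) = od(24)
od(24) = ev(23)
ev(23) = od(22)
od(22) = ev(21)
ev(21) = od(20)
od(20) = ev(19)
ev(19) = od(18)
od(18) = ev(17)
ev(17) = od(16)
od(16) = ev(15)
ev(15) = od(14)
od(14) = ev(13)
ev(13) = od(12)
od(12) = ev(11)
ev(11) = od(10)
od(10) = ev(9)
ev(9) = od(8)
od(8) = ev(7)
ev(7) = od(6)
od(6) = ev(5)
ev(5) = od(4)
od(4) = ev(3)
ev(3) = od(2)
od(2) = ev(1)
ev(1) = od(0)
od(0) = 0  (base case)
Result: 0

0


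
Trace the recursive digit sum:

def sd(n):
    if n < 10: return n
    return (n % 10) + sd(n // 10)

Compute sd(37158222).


sd(37158222) = 2 + sd(3715822)
sd(3715822) = 2 + sd(371582)
sd(371582) = 2 + sd(37158)
sd(37158) = 8 + sd(3715)
sd(3715) = 5 + sd(371)
sd(371) = 1 + sd(37)
sd(37) = 7 + sd(3)
sd(3) = 3  (base case)
Total: 2 + 2 + 2 + 8 + 5 + 1 + 7 + 3 = 30

30


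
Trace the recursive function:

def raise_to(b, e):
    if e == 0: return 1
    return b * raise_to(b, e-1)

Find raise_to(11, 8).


raise_to(11, 8)
= 11 * raise_to(11, 7)
= 11 * 11 * raise_to(11, 6)
= 11 * 11 * 11 * raise_to(11, 5)
= 11 * 11 * 11 * 11 * raise_to(11, 4)
= 11 * 11 * 11 * 11 * 11 * raise_to(11, 3)
= 11 * 11 * 11 * 11 * 11 * 11 * raise_to(11, 2)
= 11 * 11 * 11 * 11 * 11 * 11 * 11 * raise_to(11, 1)
= 11 * 11 * 11 * 11 * 11 * 11 * 11 * 11 * raise_to(11, 0)
= 11 * 11 * 11 * 11 * 11 * 11 * 11 * 11 * 1
= 214358881

214358881


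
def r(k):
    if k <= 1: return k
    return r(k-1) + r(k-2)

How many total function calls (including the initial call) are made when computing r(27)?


Let C(n) = total calls for r(n)
C(0) = 1, C(1) = 1
C(2) = 1 + C(1) + C(0) = 1 + 1 + 1 = 3
C(3) = 1 + C(2) + C(1) = 1 + 3 + 1 = 5
C(4) = 1 + C(3) + C(2) = 1 + 5 + 3 = 9
C(5) = 1 + C(4) + C(3) = 1 + 9 + 5 = 15
C(6) = 1 + C(5) + C(4) = 1 + 15 + 9 = 25
C(7) = 1 + C(6) + C(5) = 1 + 25 + 15 = 41
C(8) = 1 + C(7) + C(6) = 1 + 41 + 25 = 67
C(9) = 1 + C(8) + C(7) = 1 + 67 + 41 = 109
C(10) = 1 + C(9) + C(8) = 1 + 109 + 67 = 177
C(11) = 1 + C(10) + C(9) = 1 + 177 + 109 = 287
C(12) = 1 + C(11) + C(10) = 1 + 287 + 177 = 465
C(13) = 1 + C(12) + C(11) = 1 + 465 + 287 = 753
C(14) = 1 + C(13) + C(12) = 1 + 753 + 465 = 1219
C(15) = 1 + C(14) + C(13) = 1 + 1219 + 753 = 1973
C(16) = 1 + C(15) + C(14) = 1 + 1973 + 1219 = 3193
C(17) = 1 + C(16) + C(15) = 1 + 3193 + 1973 = 5167
C(18) = 1 + C(17) + C(16) = 1 + 5167 + 3193 = 8361
C(19) = 1 + C(18) + C(17) = 1 + 8361 + 5167 = 13529
C(20) = 1 + C(19) + C(18) = 1 + 13529 + 8361 = 21891
C(21) = 1 + C(20) + C(19) = 1 + 21891 + 13529 = 35421
C(22) = 1 + C(21) + C(20) = 1 + 35421 + 21891 = 57313
C(23) = 1 + C(22) + C(21) = 1 + 57313 + 35421 = 92735
C(24) = 1 + C(23) + C(22) = 1 + 92735 + 57313 = 150049
C(25) = 1 + C(24) + C(23) = 1 + 150049 + 92735 = 242785
C(26) = 1 + C(25) + C(24) = 1 + 242785 + 150049 = 392835
C(27) = 1 + C(26) + C(25) = 1 + 392835 + 242785 = 635621

635621


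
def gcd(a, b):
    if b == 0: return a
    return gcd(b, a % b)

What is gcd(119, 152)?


gcd(119, 152) = gcd(152, 119)
gcd(152, 119) = gcd(119, 33)
gcd(119, 33) = gcd(33, 20)
gcd(33, 20) = gcd(20, 13)
gcd(20, 13) = gcd(13, 7)
gcd(13, 7) = gcd(7, 6)
gcd(7, 6) = gcd(6, 1)
gcd(6, 1) = gcd(1, 0)
gcd(1, 0) = 1  (base case)

1


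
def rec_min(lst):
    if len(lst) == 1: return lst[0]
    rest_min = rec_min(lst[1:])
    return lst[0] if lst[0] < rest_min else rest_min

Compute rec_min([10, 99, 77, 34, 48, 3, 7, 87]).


rec_min([10, 99, 77, 34, 48, 3, 7, 87]): compare 10 with rec_min([99, 77, 34, 48, 3, 7, 87])
rec_min([99, 77, 34, 48, 3, 7, 87]): compare 99 with rec_min([77, 34, 48, 3, 7, 87])
rec_min([77, 34, 48, 3, 7, 87]): compare 77 with rec_min([34, 48, 3, 7, 87])
rec_min([34, 48, 3, 7, 87]): compare 34 with rec_min([48, 3, 7, 87])
rec_min([48, 3, 7, 87]): compare 48 with rec_min([3, 7, 87])
rec_min([3, 7, 87]): compare 3 with rec_min([7, 87])
rec_min([7, 87]): compare 7 with rec_min([87])
rec_min([87]) = 87  (base case)
Compare 7 with 87 -> 7
Compare 3 with 7 -> 3
Compare 48 with 3 -> 3
Compare 34 with 3 -> 3
Compare 77 with 3 -> 3
Compare 99 with 3 -> 3
Compare 10 with 3 -> 3

3


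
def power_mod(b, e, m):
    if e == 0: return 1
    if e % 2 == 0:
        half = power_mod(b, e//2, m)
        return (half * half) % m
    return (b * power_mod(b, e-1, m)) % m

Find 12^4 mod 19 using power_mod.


power_mod(12, 4, 19): e is even, compute power_mod(12, 2, 19)
  power_mod(12, 2, 19): e is even, compute power_mod(12, 1, 19)
    power_mod(12, 1, 19): e is odd, compute power_mod(12, 0, 19)
      power_mod(12, 0, 19) = 1
    (12 * 1) % 19 = 12
  half=12, (12*12) % 19 = 11
half=11, (11*11) % 19 = 7

7
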